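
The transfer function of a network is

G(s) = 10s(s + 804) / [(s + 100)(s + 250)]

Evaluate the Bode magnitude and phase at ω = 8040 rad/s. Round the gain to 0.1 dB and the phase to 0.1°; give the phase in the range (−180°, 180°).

At s = jω = j8040:
zero (s+804): 804 + j8040 → |·| = √(804²+8040²) = √65288016 ≈ 8080.1, ∠ = arctan(8040/804) ≈ 84.29°
zero at origin: s = j8040 → |·| = 8040, ∠ = 90.00°
pole (s+100): 100 + j8040 → |·| = √(100²+8040²) = √64651600 ≈ 8040.6, ∠ = arctan(8040/100) ≈ 89.29°
pole (s+250): 250 + j8040 → |·| = √(250²+8040²) = √64704100 ≈ 8043.9, ∠ = arctan(8040/250) ≈ 88.22°
|G| = 10 · 6.4964e+07 / 6.4678e+07 ≈ 10.044
Gain = 20 log₁₀(10.044) ≈ 20.04 dB
∠G = 174.29° − 177.51° = -3.22°

20.0 dB, -3.2°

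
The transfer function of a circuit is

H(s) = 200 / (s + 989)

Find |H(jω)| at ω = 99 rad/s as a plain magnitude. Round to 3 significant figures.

0.201

At s = jω = j99:
pole (s+989): 989 + j99 → |·| = √(989²+99²) = √987922 ≈ 993.94, ∠ = arctan(99/989) ≈ 5.72°
|H| = 200 / 993.94 ≈ 0.20122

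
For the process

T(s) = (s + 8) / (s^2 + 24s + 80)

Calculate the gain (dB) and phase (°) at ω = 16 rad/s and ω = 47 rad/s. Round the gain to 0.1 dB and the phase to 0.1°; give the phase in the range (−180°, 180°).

Substitute s = j16:
Numerator: (j16) + 8 = 8 + j16
Denominator: (j16)^2 + 24(j16) + 80 = -176 + j384
|N| = √(8² + 16²) ≈ 17.889, ∠N ≈ 63.43°
|D| = √(176² + 384²) ≈ 422.41, ∠D ≈ 114.62°
|T| = 17.889 / 422.41 ≈ 0.04235
Gain = 20 log₁₀(0.04235) ≈ -27.46 dB
∠T = 63.43° − 114.62° = -51.19°

Substitute s = j47:
Numerator: (j47) + 8 = 8 + j47
Denominator: (j47)^2 + 24(j47) + 80 = -2129 + j1128
|N| = √(8² + 47²) ≈ 47.676, ∠N ≈ 80.34°
|D| = √(2129² + 1128²) ≈ 2409.4, ∠D ≈ 152.08°
|T| = 47.676 / 2409.4 ≈ 0.019787
Gain = 20 log₁₀(0.019787) ≈ -34.07 dB
∠T = 80.34° − 152.08° = -71.74°

ω = 16: -27.5 dB, -51.2°; ω = 47: -34.1 dB, -71.7°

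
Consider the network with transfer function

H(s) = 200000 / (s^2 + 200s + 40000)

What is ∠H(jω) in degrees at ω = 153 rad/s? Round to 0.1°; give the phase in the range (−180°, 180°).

At s = jω = j153:
quadratic: (j153)² + 200·j153 + 40000 = 16591 + j30600 → |·| ≈ 34808, ∠ ≈ 61.53°
∠H = 0.00° − 61.53° = -61.53°

-61.5°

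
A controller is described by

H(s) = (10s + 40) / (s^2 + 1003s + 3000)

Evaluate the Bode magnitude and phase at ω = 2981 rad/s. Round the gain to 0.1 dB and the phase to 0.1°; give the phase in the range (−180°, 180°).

Substitute s = j2981:
Numerator: 10(j2981) + 40 = 40 + j29810
Denominator: (j2981)^2 + 1003(j2981) + 3000 = -8883361 + j2989943
|N| = √(40² + 29810²) ≈ 29810, ∠N ≈ 89.92°
|D| = √(8883361² + 2989943²) ≈ 9.373e+06, ∠D ≈ 161.40°
|H| = 29810 / 9.373e+06 ≈ 0.0031804
Gain = 20 log₁₀(0.0031804) ≈ -49.95 dB
∠H = 89.92° − 161.40° = -71.48°

-50.0 dB, -71.5°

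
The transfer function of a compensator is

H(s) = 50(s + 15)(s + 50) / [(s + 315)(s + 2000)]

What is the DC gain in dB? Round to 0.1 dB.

-24.5 dB

H(0) = 50·15·50 / (315·2000) ≈ 0.059524
20 log₁₀(0.059524) ≈ -24.51 dB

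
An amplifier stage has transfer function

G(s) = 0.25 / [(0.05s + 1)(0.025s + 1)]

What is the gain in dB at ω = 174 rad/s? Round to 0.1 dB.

At ω = 174 rad/s:
pole (1 + j174·0.05) = 1 + j8.7 → |·| ≈ 8.7573, ∠ ≈ 83.44°
pole (1 + j174·0.025) = 1 + j4.35 → |·| ≈ 4.4635, ∠ ≈ 77.05°
|G| = 0.25 · 1 / (8.7573 · 4.4635) ≈ 0.0063958
Gain = 20 log₁₀(0.0063958) ≈ -43.88 dB

-43.9 dB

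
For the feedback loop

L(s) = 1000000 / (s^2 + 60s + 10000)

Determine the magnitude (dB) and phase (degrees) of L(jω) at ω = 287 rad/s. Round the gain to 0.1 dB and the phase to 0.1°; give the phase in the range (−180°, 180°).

At s = jω = j287:
quadratic: (j287)² + 60·j287 + 10000 = -72369 + j17220 → |·| ≈ 74390, ∠ ≈ 166.62°
|L| = 1000000 / 74390 ≈ 13.443
Gain = 20 log₁₀(13.443) ≈ 22.57 dB
∠L = 0.00° − 166.62° = -166.62°

22.6 dB, -166.6°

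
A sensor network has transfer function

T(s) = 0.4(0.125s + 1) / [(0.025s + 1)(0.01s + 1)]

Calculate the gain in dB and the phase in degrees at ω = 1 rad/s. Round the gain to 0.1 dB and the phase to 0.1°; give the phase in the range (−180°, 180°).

-7.9 dB, 5.1°

At ω = 1 rad/s:
zero (1 + j1·0.125) = 1 + j0.125 → |·| ≈ 1.0078, ∠ ≈ 7.13°
pole (1 + j1·0.025) = 1 + j0.025 → |·| ≈ 1.0003, ∠ ≈ 1.43°
pole (1 + j1·0.01) = 1 + j0.01 → |·| ≈ 1, ∠ ≈ 0.57°
|T| = 0.4 · 1.0078 / (1.0003 · 1) ≈ 0.403
Gain = 20 log₁₀(0.403) ≈ -7.89 dB
∠T = (7.13°) − (1.43° + 0.57°) = 5.13°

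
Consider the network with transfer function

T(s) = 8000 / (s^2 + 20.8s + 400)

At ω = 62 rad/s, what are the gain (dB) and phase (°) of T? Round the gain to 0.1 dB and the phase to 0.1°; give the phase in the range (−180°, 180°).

At s = jω = j62:
quadratic: (j62)² + 20.8·j62 + 400 = -3444 + j1289.6 → |·| ≈ 3677.5, ∠ ≈ 159.47°
|T| = 8000 / 3677.5 ≈ 2.1754
Gain = 20 log₁₀(2.1754) ≈ 6.75 dB
∠T = 0.00° − 159.47° = -159.47°

6.8 dB, -159.5°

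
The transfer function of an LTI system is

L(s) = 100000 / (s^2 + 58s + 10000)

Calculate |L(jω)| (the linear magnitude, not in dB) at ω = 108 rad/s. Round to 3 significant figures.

15.4

At s = jω = j108:
quadratic: (j108)² + 58·j108 + 10000 = -1664 + j6264 → |·| ≈ 6481.2, ∠ ≈ 104.88°
|L| = 100000 / 6481.2 ≈ 15.429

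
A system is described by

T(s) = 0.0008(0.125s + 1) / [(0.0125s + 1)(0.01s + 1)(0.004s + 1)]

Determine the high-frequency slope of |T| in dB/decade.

Each pole contributes −20 dB/decade at high frequency; each zero contributes +20 dB/decade.
Net: 1 zero(s) − 3 pole(s) → -40 dB/decade.

-40 dB/decade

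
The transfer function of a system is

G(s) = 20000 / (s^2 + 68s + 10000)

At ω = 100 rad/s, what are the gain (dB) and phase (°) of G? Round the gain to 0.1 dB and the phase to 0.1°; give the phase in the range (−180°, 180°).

9.4 dB, -90.0°

At s = jω = j100:
quadratic: (j100)² + 68·j100 + 10000 = 0 + j6800 → |·| ≈ 6800, ∠ ≈ 90.00°
|G| = 20000 / 6800 ≈ 2.9412
Gain = 20 log₁₀(2.9412) ≈ 9.37 dB
∠G = 0.00° − 90.00° = -90.00°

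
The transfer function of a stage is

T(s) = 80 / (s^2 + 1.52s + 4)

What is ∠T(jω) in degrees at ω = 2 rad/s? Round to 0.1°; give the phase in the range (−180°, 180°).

At s = jω = j2:
quadratic: (j2)² + 1.52·j2 + 4 = 0 + j3.04 → |·| ≈ 3.04, ∠ ≈ 90.00°
∠T = 0.00° − 90.00° = -90.00°

-90.0°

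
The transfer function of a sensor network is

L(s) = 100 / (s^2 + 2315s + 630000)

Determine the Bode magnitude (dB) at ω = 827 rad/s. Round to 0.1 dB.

Substitute s = j827:
Numerator: 100 = 100 + j0
Denominator: (j827)^2 + 2315(j827) + 630000 = -53929 + j1914505
|N| = √(100² + 0²) ≈ 100, ∠N ≈ 0.00°
|D| = √(53929² + 1914505²) ≈ 1.9153e+06, ∠D ≈ 91.61°
|L| = 100 / 1.9153e+06 ≈ 5.2211e-05
Gain = 20 log₁₀(5.2211e-05) ≈ -85.64 dB

-85.6 dB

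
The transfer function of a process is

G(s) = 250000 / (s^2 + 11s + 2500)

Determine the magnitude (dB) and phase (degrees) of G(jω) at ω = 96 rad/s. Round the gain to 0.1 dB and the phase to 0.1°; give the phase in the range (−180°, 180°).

31.3 dB, -171.1°

At s = jω = j96:
quadratic: (j96)² + 11·j96 + 2500 = -6716 + j1056 → |·| ≈ 6798.5, ∠ ≈ 171.06°
|G| = 250000 / 6798.5 ≈ 36.773
Gain = 20 log₁₀(36.773) ≈ 31.31 dB
∠G = 0.00° − 171.06° = -171.06°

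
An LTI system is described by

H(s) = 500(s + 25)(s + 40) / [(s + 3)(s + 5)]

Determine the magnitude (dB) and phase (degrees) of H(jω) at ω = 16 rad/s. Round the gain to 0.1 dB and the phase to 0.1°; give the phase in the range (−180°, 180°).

At s = jω = j16:
zero (s+25): 25 + j16 → |·| = √(25²+16²) = √881 ≈ 29.682, ∠ = arctan(16/25) ≈ 32.62°
zero (s+40): 40 + j16 → |·| = √(40²+16²) = √1856 ≈ 43.081, ∠ = arctan(16/40) ≈ 21.80°
pole (s+3): 3 + j16 → |·| = √(3²+16²) = √265 ≈ 16.279, ∠ = arctan(16/3) ≈ 79.38°
pole (s+5): 5 + j16 → |·| = √(5²+16²) = √281 ≈ 16.763, ∠ = arctan(16/5) ≈ 72.65°
|H| = 500 · 1278.7 / 272.88 ≈ 2343
Gain = 20 log₁₀(2343) ≈ 67.40 dB
∠H = 54.42° − 152.03° = -97.61°

67.4 dB, -97.6°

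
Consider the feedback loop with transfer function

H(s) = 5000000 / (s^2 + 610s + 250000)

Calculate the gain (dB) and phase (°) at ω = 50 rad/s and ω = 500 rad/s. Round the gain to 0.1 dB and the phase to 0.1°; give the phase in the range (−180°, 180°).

ω = 50: 26.0 dB, -7.0°; ω = 500: 24.3 dB, -90.0°

At s = jω = j50:
quadratic: (j50)² + 610·j50 + 250000 = 247500 + j30500 → |·| ≈ 2.4937e+05, ∠ ≈ 7.03°
|H| = 5000000 / 2.4937e+05 ≈ 20.051
Gain = 20 log₁₀(20.051) ≈ 26.04 dB
∠H = 0.00° − 7.03° = -7.03°

At s = jω = j500:
quadratic: (j500)² + 610·j500 + 250000 = 0 + j305000 → |·| ≈ 3.05e+05, ∠ ≈ 90.00°
|H| = 5000000 / 3.05e+05 ≈ 16.393
Gain = 20 log₁₀(16.393) ≈ 24.29 dB
∠H = 0.00° − 90.00° = -90.00°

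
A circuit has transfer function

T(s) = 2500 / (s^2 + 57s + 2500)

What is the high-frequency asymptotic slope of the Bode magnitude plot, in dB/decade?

Each pole contributes −20 dB/decade at high frequency; each zero contributes +20 dB/decade.
Net: 0 zero(s) − 2 pole(s) → -40 dB/decade.

-40 dB/decade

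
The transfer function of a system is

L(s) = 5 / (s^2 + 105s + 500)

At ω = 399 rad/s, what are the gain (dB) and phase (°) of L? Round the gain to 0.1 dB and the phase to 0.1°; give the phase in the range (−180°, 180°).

-90.3 dB, -165.2°

Substitute s = j399:
Numerator: 5 = 5 + j0
Denominator: (j399)^2 + 105(j399) + 500 = -158701 + j41895
|N| = √(5² + 0²) ≈ 5, ∠N ≈ 0.00°
|D| = √(158701² + 41895²) ≈ 1.6414e+05, ∠D ≈ 165.21°
|L| = 5 / 1.6414e+05 ≈ 3.0462e-05
Gain = 20 log₁₀(3.0462e-05) ≈ -90.32 dB
∠L = 0.00° − 165.21° = -165.21°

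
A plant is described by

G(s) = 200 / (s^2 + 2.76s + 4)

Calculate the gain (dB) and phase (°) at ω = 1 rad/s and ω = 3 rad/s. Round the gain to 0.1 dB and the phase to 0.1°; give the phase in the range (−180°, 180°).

ω = 1: 33.8 dB, -42.6°; ω = 3: 26.3 dB, -121.1°

At s = jω = j1:
quadratic: (j1)² + 2.76·j1 + 4 = 3 + j2.76 → |·| ≈ 4.0765, ∠ ≈ 42.61°
|G| = 200 / 4.0765 ≈ 49.062
Gain = 20 log₁₀(49.062) ≈ 33.81 dB
∠G = 0.00° − 42.61° = -42.61°

At s = jω = j3:
quadratic: (j3)² + 2.76·j3 + 4 = -5 + j8.28 → |·| ≈ 9.6726, ∠ ≈ 121.13°
|G| = 200 / 9.6726 ≈ 20.677
Gain = 20 log₁₀(20.677) ≈ 26.31 dB
∠G = 0.00° − 121.13° = -121.13°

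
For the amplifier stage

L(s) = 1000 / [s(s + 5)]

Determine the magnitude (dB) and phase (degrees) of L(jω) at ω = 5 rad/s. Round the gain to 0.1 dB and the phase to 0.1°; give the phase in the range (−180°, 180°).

29.0 dB, -135.0°

At s = jω = j5:
pole (s+5): 5 + j5 → |·| = √(5²+5²) = √50 ≈ 7.0711, ∠ = arctan(5/5) ≈ 45.00°
pole at origin: |s| = 5, ∠ = 90.00° (in denominator)
|L| = 1000 / 35.355 ≈ 28.285
Gain = 20 log₁₀(28.285) ≈ 29.03 dB
∠L = 0.00° − 135.00° = -135.00°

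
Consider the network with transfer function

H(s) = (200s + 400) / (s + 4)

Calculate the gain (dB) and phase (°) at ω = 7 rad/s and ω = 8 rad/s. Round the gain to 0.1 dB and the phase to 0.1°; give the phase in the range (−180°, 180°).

ω = 7: 45.1 dB, 13.8°; ω = 8: 45.3 dB, 12.5°

Substitute s = j7:
Numerator: 200(j7) + 400 = 400 + j1400
Denominator: (j7) + 4 = 4 + j7
|N| = √(400² + 1400²) ≈ 1456, ∠N ≈ 74.05°
|D| = √(4² + 7²) ≈ 8.0623, ∠D ≈ 60.26°
|H| = 1456 / 8.0623 ≈ 180.59
Gain = 20 log₁₀(180.59) ≈ 45.13 dB
∠H = 74.05° − 60.26° = 13.79°

Substitute s = j8:
Numerator: 200(j8) + 400 = 400 + j1600
Denominator: (j8) + 4 = 4 + j8
|N| = √(400² + 1600²) ≈ 1649.2, ∠N ≈ 75.96°
|D| = √(4² + 8²) ≈ 8.9443, ∠D ≈ 63.43°
|H| = 1649.2 / 8.9443 ≈ 184.39
Gain = 20 log₁₀(184.39) ≈ 45.31 dB
∠H = 75.96° − 63.43° = 12.53°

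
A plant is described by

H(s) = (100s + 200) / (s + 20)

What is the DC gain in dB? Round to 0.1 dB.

20.0 dB

H(0) = 200 / 20 = 10
20 log₁₀(10) ≈ 20.00 dB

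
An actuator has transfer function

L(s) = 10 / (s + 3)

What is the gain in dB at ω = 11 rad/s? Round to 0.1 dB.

At s = jω = j11:
pole (s+3): 3 + j11 → |·| = √(3²+11²) = √130 ≈ 11.402, ∠ = arctan(11/3) ≈ 74.74°
|L| = 10 / 11.402 ≈ 0.87704
Gain = 20 log₁₀(0.87704) ≈ -1.14 dB

-1.1 dB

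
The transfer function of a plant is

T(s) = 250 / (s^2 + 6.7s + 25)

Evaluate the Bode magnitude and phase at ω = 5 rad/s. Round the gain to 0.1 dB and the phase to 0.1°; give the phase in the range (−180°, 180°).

17.5 dB, -90.0°

At s = jω = j5:
quadratic: (j5)² + 6.7·j5 + 25 = 0 + j33.5 → |·| ≈ 33.5, ∠ ≈ 90.00°
|T| = 250 / 33.5 ≈ 7.4627
Gain = 20 log₁₀(7.4627) ≈ 17.46 dB
∠T = 0.00° − 90.00° = -90.00°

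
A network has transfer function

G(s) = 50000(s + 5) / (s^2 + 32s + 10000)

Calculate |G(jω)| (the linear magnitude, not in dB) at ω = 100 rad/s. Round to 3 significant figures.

1.56e+03

At s = jω = j100:
zero (s+5): 5 + j100 → |·| = √(5²+100²) = √10025 ≈ 100.12, ∠ = arctan(100/5) ≈ 87.14°
quadratic: (j100)² + 32·j100 + 10000 = 0 + j3200 → |·| ≈ 3200, ∠ ≈ 90.00°
|G| = 50000 · 100.12 / 3200 ≈ 1564.4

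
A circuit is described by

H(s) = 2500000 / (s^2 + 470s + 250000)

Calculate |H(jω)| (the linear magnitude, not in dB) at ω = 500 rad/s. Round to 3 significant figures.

10.6

At s = jω = j500:
quadratic: (j500)² + 470·j500 + 250000 = 0 + j235000 → |·| ≈ 2.35e+05, ∠ ≈ 90.00°
|H| = 2500000 / 2.35e+05 ≈ 10.638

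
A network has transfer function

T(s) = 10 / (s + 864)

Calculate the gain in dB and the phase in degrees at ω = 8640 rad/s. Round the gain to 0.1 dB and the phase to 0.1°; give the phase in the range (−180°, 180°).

At s = jω = j8640:
pole (s+864): 864 + j8640 → |·| = √(864²+8640²) = √75396096 ≈ 8683.1, ∠ = arctan(8640/864) ≈ 84.29°
|T| = 10 / 8683.1 ≈ 0.0011517
Gain = 20 log₁₀(0.0011517) ≈ -58.77 dB
∠T = 0.00° − 84.29° = -84.29°

-58.8 dB, -84.3°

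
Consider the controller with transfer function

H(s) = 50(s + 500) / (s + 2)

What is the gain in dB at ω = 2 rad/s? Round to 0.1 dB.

78.9 dB

At s = jω = j2:
zero (s+500): 500 + j2 → |·| = √(500²+2²) = √250004 ≈ 500, ∠ = arctan(2/500) ≈ 0.23°
pole (s+2): 2 + j2 → |·| = √(2²+2²) = √8 ≈ 2.8284, ∠ = arctan(2/2) ≈ 45.00°
|H| = 50 · 500 / 2.8284 ≈ 8838.9
Gain = 20 log₁₀(8838.9) ≈ 78.93 dB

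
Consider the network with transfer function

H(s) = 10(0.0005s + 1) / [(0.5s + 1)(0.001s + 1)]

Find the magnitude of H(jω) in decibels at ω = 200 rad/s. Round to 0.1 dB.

-20.1 dB

At ω = 200 rad/s:
zero (1 + j200·0.0005) = 1 + j0.1 → |·| ≈ 1.005, ∠ ≈ 5.71°
pole (1 + j200·0.5) = 1 + j100 → |·| ≈ 100, ∠ ≈ 89.43°
pole (1 + j200·0.001) = 1 + j0.2 → |·| ≈ 1.0198, ∠ ≈ 11.31°
|H| = 10 · 1.005 / (100 · 1.0198) ≈ 0.098549
Gain = 20 log₁₀(0.098549) ≈ -20.13 dB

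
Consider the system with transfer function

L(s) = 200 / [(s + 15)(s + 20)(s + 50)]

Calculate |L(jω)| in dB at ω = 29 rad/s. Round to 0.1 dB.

At s = jω = j29:
pole (s+15): 15 + j29 → |·| = √(15²+29²) = √1066 ≈ 32.65, ∠ = arctan(29/15) ≈ 62.65°
pole (s+20): 20 + j29 → |·| = √(20²+29²) = √1241 ≈ 35.228, ∠ = arctan(29/20) ≈ 55.41°
pole (s+50): 50 + j29 → |·| = √(50²+29²) = √3341 ≈ 57.801, ∠ = arctan(29/50) ≈ 30.11°
|L| = 200 / 66482 ≈ 0.0030083
Gain = 20 log₁₀(0.0030083) ≈ -50.43 dB

-50.4 dB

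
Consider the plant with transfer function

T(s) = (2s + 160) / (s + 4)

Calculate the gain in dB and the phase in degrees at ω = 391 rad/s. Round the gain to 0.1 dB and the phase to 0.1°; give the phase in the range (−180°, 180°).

Substitute s = j391:
Numerator: 2(j391) + 160 = 160 + j782
Denominator: (j391) + 4 = 4 + j391
|N| = √(160² + 782²) ≈ 798.2, ∠N ≈ 78.44°
|D| = √(4² + 391²) ≈ 391.02, ∠D ≈ 89.41°
|T| = 798.2 / 391.02 ≈ 2.0413
Gain = 20 log₁₀(2.0413) ≈ 6.20 dB
∠T = 78.44° − 89.41° = -10.97°

6.2 dB, -11.0°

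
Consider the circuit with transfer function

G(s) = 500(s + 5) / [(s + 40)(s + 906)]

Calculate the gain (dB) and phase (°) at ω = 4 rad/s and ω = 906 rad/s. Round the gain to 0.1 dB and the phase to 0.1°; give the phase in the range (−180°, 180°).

ω = 4: -21.1 dB, 32.7°; ω = 906: -8.2 dB, -42.8°

At s = jω = j4:
zero (s+5): 5 + j4 → |·| = √(5²+4²) = √41 ≈ 6.4031, ∠ = arctan(4/5) ≈ 38.66°
pole (s+40): 40 + j4 → |·| = √(40²+4²) = √1616 ≈ 40.2, ∠ = arctan(4/40) ≈ 5.71°
pole (s+906): 906 + j4 → |·| = √(906²+4²) = √820852 ≈ 906.01, ∠ = arctan(4/906) ≈ 0.25°
|G| = 500 · 6.4031 / 36422 ≈ 0.087902
Gain = 20 log₁₀(0.087902) ≈ -21.12 dB
∠G = 38.66° − 5.96° = 32.70°

At s = jω = j906:
zero (s+5): 5 + j906 → |·| = √(5²+906²) = √820861 ≈ 906.01, ∠ = arctan(906/5) ≈ 89.68°
pole (s+40): 40 + j906 → |·| = √(40²+906²) = √822436 ≈ 906.88, ∠ = arctan(906/40) ≈ 87.47°
pole (s+906): 906 + j906 → |·| = √(906²+906²) = √1641672 ≈ 1281.3, ∠ = arctan(906/906) ≈ 45.00°
|G| = 500 · 906.01 / 1.162e+06 ≈ 0.38985
Gain = 20 log₁₀(0.38985) ≈ -8.18 dB
∠G = 89.68° − 132.47° = -42.79°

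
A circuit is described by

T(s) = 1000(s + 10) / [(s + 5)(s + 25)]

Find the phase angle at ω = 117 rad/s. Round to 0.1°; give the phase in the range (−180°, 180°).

At s = jω = j117:
zero (s+10): 10 + j117 → |·| = √(10²+117²) = √13789 ≈ 117.43, ∠ = arctan(117/10) ≈ 85.11°
pole (s+5): 5 + j117 → |·| = √(5²+117²) = √13714 ≈ 117.11, ∠ = arctan(117/5) ≈ 87.55°
pole (s+25): 25 + j117 → |·| = √(25²+117²) = √14314 ≈ 119.64, ∠ = arctan(117/25) ≈ 77.94°
∠T = 85.11° − 165.49° = -80.38°

-80.4°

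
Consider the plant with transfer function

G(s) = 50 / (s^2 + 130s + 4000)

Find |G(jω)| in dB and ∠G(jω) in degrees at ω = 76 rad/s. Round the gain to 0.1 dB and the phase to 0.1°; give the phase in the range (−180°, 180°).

-46.1 dB, -100.2°

Substitute s = j76:
Numerator: 50 = 50 + j0
Denominator: (j76)^2 + 130(j76) + 4000 = -1776 + j9880
|N| = √(50² + 0²) ≈ 50, ∠N ≈ 0.00°
|D| = √(1776² + 9880²) ≈ 10038, ∠D ≈ 100.19°
|G| = 50 / 10038 ≈ 0.0049811
Gain = 20 log₁₀(0.0049811) ≈ -46.05 dB
∠G = 0.00° − 100.19° = -100.19°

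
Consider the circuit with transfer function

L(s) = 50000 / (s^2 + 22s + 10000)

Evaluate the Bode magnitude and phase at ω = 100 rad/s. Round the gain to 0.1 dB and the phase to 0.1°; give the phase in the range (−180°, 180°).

27.1 dB, -90.0°

At s = jω = j100:
quadratic: (j100)² + 22·j100 + 10000 = 0 + j2200 → |·| ≈ 2200, ∠ ≈ 90.00°
|L| = 50000 / 2200 ≈ 22.727
Gain = 20 log₁₀(22.727) ≈ 27.13 dB
∠L = 0.00° − 90.00° = -90.00°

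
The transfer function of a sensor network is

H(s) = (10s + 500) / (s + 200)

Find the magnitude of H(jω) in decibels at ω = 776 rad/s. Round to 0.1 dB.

Substitute s = j776:
Numerator: 10(j776) + 500 = 500 + j7760
Denominator: (j776) + 200 = 200 + j776
|N| = √(500² + 7760²) ≈ 7776.1, ∠N ≈ 86.31°
|D| = √(200² + 776²) ≈ 801.36, ∠D ≈ 75.55°
|H| = 7776.1 / 801.36 ≈ 9.7036
Gain = 20 log₁₀(9.7036) ≈ 19.74 dB

19.7 dB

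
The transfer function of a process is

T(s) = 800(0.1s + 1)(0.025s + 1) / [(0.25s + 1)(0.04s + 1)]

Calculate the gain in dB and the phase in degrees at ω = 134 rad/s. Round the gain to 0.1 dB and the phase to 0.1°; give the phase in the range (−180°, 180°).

At ω = 134 rad/s:
zero (1 + j134·0.1) = 1 + j13.4 → |·| ≈ 13.437, ∠ ≈ 85.73°
zero (1 + j134·0.025) = 1 + j3.35 → |·| ≈ 3.4961, ∠ ≈ 73.38°
pole (1 + j134·0.25) = 1 + j33.5 → |·| ≈ 33.515, ∠ ≈ 88.29°
pole (1 + j134·0.04) = 1 + j5.36 → |·| ≈ 5.4525, ∠ ≈ 79.43°
|T| = 800 · 13.437 · 3.4961 / (33.515 · 5.4525) ≈ 205.66
Gain = 20 log₁₀(205.66) ≈ 46.26 dB
∠T = (85.73° + 73.38°) − (88.29° + 79.43°) = -8.61°

46.3 dB, -8.6°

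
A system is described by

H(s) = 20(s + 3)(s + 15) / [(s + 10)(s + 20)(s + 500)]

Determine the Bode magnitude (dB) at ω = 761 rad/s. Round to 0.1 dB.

At s = jω = j761:
zero (s+3): 3 + j761 → |·| = √(3²+761²) = √579130 ≈ 761.01, ∠ = arctan(761/3) ≈ 89.77°
zero (s+15): 15 + j761 → |·| = √(15²+761²) = √579346 ≈ 761.15, ∠ = arctan(761/15) ≈ 88.87°
pole (s+10): 10 + j761 → |·| = √(10²+761²) = √579221 ≈ 761.07, ∠ = arctan(761/10) ≈ 89.25°
pole (s+20): 20 + j761 → |·| = √(20²+761²) = √579521 ≈ 761.26, ∠ = arctan(761/20) ≈ 88.49°
pole (s+500): 500 + j761 → |·| = √(500²+761²) = √829121 ≈ 910.56, ∠ = arctan(761/500) ≈ 56.69°
|H| = 20 · 5.7924e+05 / 5.2755e+08 ≈ 0.02196
Gain = 20 log₁₀(0.02196) ≈ -33.17 dB

-33.2 dB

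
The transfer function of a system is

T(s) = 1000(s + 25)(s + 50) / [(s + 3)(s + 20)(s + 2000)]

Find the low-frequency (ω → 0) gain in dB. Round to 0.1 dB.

T(0) = 1000·25·50 / (3·20·2000) ≈ 10.417
20 log₁₀(10.417) ≈ 20.35 dB

20.4 dB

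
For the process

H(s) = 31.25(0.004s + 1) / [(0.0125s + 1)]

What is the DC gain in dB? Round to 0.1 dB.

H(0) = 31.25 · 1 / 1 = 31.25
20 log₁₀(31.25) ≈ 29.90 dB

29.9 dB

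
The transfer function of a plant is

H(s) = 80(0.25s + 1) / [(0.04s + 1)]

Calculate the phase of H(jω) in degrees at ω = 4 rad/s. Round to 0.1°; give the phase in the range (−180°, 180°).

At ω = 4 rad/s:
zero (1 + j4·0.25) = 1 + j1 → |·| ≈ 1.4142, ∠ ≈ 45.00°
pole (1 + j4·0.04) = 1 + j0.16 → |·| ≈ 1.0127, ∠ ≈ 9.09°
∠H = (45.00°) − (9.09°) = 35.91°

35.9°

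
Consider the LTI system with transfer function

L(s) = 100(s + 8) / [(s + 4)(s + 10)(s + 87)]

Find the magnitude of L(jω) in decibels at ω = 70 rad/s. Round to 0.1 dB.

At s = jω = j70:
zero (s+8): 8 + j70 → |·| = √(8²+70²) = √4964 ≈ 70.456, ∠ = arctan(70/8) ≈ 83.48°
pole (s+4): 4 + j70 → |·| = √(4²+70²) = √4916 ≈ 70.114, ∠ = arctan(70/4) ≈ 86.73°
pole (s+10): 10 + j70 → |·| = √(10²+70²) = √5000 ≈ 70.711, ∠ = arctan(70/10) ≈ 81.87°
pole (s+87): 87 + j70 → |·| = √(87²+70²) = √12469 ≈ 111.66, ∠ = arctan(70/87) ≈ 38.82°
|L| = 100 · 70.456 / 5.5359e+05 ≈ 0.012727
Gain = 20 log₁₀(0.012727) ≈ -37.91 dB

-37.9 dB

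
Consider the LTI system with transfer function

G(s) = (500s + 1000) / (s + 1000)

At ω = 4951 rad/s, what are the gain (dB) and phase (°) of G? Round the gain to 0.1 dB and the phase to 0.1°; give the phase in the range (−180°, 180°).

53.8 dB, 11.4°

Substitute s = j4951:
Numerator: 500(j4951) + 1000 = 1000 + j2475500
Denominator: (j4951) + 1000 = 1000 + j4951
|N| = √(1000² + 2475500²) ≈ 2.4755e+06, ∠N ≈ 89.98°
|D| = √(1000² + 4951²) ≈ 5051, ∠D ≈ 78.58°
|G| = 2.4755e+06 / 5051 ≈ 490.1
Gain = 20 log₁₀(490.1) ≈ 53.81 dB
∠G = 89.98° − 78.58° = 11.40°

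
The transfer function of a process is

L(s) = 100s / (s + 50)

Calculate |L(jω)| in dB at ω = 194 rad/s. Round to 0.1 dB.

At s = jω = j194:
zero at origin: s = j194 → |·| = 194, ∠ = 90.00°
pole (s+50): 50 + j194 → |·| = √(50²+194²) = √40136 ≈ 200.34, ∠ = arctan(194/50) ≈ 75.55°
|L| = 100 · 194 / 200.34 ≈ 96.835
Gain = 20 log₁₀(96.835) ≈ 39.72 dB

39.7 dB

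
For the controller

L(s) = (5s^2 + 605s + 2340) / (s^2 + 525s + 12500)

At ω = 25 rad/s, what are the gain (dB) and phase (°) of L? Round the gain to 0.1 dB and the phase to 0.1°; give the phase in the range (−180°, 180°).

-1.4 dB, 45.1°

Substitute s = j25:
Numerator: 5(j25)^2 + 605(j25) + 2340 = -785 + j15125
Denominator: (j25)^2 + 525(j25) + 12500 = 11875 + j13125
|N| = √(785² + 15125²) ≈ 15145, ∠N ≈ 92.97°
|D| = √(11875² + 13125²) ≈ 17700, ∠D ≈ 47.86°
|L| = 15145 / 17700 ≈ 0.85565
Gain = 20 log₁₀(0.85565) ≈ -1.35 dB
∠L = 92.97° − 47.86° = 45.11°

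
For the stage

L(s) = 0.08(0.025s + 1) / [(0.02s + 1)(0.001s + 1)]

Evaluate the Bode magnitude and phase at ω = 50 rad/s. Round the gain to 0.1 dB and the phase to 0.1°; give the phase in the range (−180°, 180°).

At ω = 50 rad/s:
zero (1 + j50·0.025) = 1 + j1.25 → |·| ≈ 1.6008, ∠ ≈ 51.34°
pole (1 + j50·0.02) = 1 + j1 → |·| ≈ 1.4142, ∠ ≈ 45.00°
pole (1 + j50·0.001) = 1 + j0.05 → |·| ≈ 1.0012, ∠ ≈ 2.86°
|L| = 0.08 · 1.6008 / (1.4142 · 1.0012) ≈ 0.090447
Gain = 20 log₁₀(0.090447) ≈ -20.87 dB
∠L = (51.34°) − (45.00° + 2.86°) = 3.48°

-20.9 dB, 3.5°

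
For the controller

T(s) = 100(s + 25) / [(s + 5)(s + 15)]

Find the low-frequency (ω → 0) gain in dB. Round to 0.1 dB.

T(0) = 100·25 / (5·15) ≈ 33.333
20 log₁₀(33.333) ≈ 30.46 dB

30.5 dB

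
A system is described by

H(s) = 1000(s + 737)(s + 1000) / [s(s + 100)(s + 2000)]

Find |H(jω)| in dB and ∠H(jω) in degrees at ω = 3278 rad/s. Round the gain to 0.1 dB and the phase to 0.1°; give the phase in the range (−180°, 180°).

At s = jω = j3278:
zero (s+737): 737 + j3278 → |·| = √(737²+3278²) = √11288453 ≈ 3359.8, ∠ = arctan(3278/737) ≈ 77.33°
zero (s+1000): 1000 + j3278 → |·| = √(1000²+3278²) = √11745284 ≈ 3427.1, ∠ = arctan(3278/1000) ≈ 73.03°
pole (s+100): 100 + j3278 → |·| = √(100²+3278²) = √10755284 ≈ 3279.5, ∠ = arctan(3278/100) ≈ 88.25°
pole (s+2000): 2000 + j3278 → |·| = √(2000²+3278²) = √14745284 ≈ 3840, ∠ = arctan(3278/2000) ≈ 58.61°
pole at origin: |s| = 3278, ∠ = 90.00° (in denominator)
|H| = 1000 · 1.1514e+07 / 4.1281e+10 ≈ 0.27892
Gain = 20 log₁₀(0.27892) ≈ -11.09 dB
∠H = 150.36° − 236.86° = -86.50°

-11.1 dB, -86.5°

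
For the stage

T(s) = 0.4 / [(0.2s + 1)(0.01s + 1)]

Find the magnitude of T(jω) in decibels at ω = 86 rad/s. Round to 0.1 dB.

At ω = 86 rad/s:
pole (1 + j86·0.2) = 1 + j17.2 → |·| ≈ 17.229, ∠ ≈ 86.67°
pole (1 + j86·0.01) = 1 + j0.86 → |·| ≈ 1.3189, ∠ ≈ 40.70°
|T| = 0.4 · 1 / (17.229 · 1.3189) ≈ 0.017603
Gain = 20 log₁₀(0.017603) ≈ -35.09 dB

-35.1 dB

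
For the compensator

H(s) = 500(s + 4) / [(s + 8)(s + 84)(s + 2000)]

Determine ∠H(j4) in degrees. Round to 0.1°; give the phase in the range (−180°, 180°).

15.6°

At s = jω = j4:
zero (s+4): 4 + j4 → |·| = √(4²+4²) = √32 ≈ 5.6569, ∠ = arctan(4/4) ≈ 45.00°
pole (s+8): 8 + j4 → |·| = √(8²+4²) = √80 ≈ 8.9443, ∠ = arctan(4/8) ≈ 26.57°
pole (s+84): 84 + j4 → |·| = √(84²+4²) = √7072 ≈ 84.095, ∠ = arctan(4/84) ≈ 2.73°
pole (s+2000): 2000 + j4 → |·| = √(2000²+4²) = √4000016 ≈ 2000, ∠ = arctan(4/2000) ≈ 0.11°
∠H = 45.00° − 29.41° = 15.59°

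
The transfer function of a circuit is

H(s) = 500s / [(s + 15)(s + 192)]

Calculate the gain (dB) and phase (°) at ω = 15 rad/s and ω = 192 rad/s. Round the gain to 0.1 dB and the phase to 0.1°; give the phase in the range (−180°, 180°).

At s = jω = j15:
zero at origin: s = j15 → |·| = 15, ∠ = 90.00°
pole (s+15): 15 + j15 → |·| = √(15²+15²) = √450 ≈ 21.213, ∠ = arctan(15/15) ≈ 45.00°
pole (s+192): 192 + j15 → |·| = √(192²+15²) = √37089 ≈ 192.59, ∠ = arctan(15/192) ≈ 4.47°
|H| = 500 · 15 / 4085.4 ≈ 1.8358
Gain = 20 log₁₀(1.8358) ≈ 5.28 dB
∠H = 90.00° − 49.47° = 40.53°

At s = jω = j192:
zero at origin: s = j192 → |·| = 192, ∠ = 90.00°
pole (s+15): 15 + j192 → |·| = √(15²+192²) = √37089 ≈ 192.59, ∠ = arctan(192/15) ≈ 85.53°
pole (s+192): 192 + j192 → |·| = √(192²+192²) = √73728 ≈ 271.53, ∠ = arctan(192/192) ≈ 45.00°
|H| = 500 · 192 / 52294 ≈ 1.8358
Gain = 20 log₁₀(1.8358) ≈ 5.28 dB
∠H = 90.00° − 130.53° = -40.53°

ω = 15: 5.3 dB, 40.5°; ω = 192: 5.3 dB, -40.5°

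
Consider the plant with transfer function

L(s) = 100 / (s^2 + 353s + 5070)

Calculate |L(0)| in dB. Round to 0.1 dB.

L(0) = 100 / 5070 ≈ 0.019724
20 log₁₀(0.019724) ≈ -34.10 dB

-34.1 dB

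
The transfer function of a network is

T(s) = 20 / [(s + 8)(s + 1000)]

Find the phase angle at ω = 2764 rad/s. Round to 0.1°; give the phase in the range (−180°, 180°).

At s = jω = j2764:
pole (s+8): 8 + j2764 → |·| = √(8²+2764²) = √7639760 ≈ 2764, ∠ = arctan(2764/8) ≈ 89.83°
pole (s+1000): 1000 + j2764 → |·| = √(1000²+2764²) = √8639696 ≈ 2939.3, ∠ = arctan(2764/1000) ≈ 70.11°
∠T = 0.00° − 159.94° = -159.94°

-159.9°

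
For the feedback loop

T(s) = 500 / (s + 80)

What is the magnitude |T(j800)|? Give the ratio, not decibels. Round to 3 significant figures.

At s = jω = j800:
pole (s+80): 80 + j800 → |·| = √(80²+800²) = √646400 ≈ 803.99, ∠ = arctan(800/80) ≈ 84.29°
|T| = 500 / 803.99 ≈ 0.6219

0.622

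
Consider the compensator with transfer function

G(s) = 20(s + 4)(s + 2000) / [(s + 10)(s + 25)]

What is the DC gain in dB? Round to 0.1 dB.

56.1 dB

G(0) = 20·4·2000 / (10·25) = 640
20 log₁₀(640) ≈ 56.12 dB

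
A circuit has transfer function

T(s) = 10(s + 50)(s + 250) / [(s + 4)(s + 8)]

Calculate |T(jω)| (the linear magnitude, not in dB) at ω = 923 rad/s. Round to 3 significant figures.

At s = jω = j923:
zero (s+50): 50 + j923 → |·| = √(50²+923²) = √854429 ≈ 924.35, ∠ = arctan(923/50) ≈ 86.90°
zero (s+250): 250 + j923 → |·| = √(250²+923²) = √914429 ≈ 956.26, ∠ = arctan(923/250) ≈ 74.84°
pole (s+4): 4 + j923 → |·| = √(4²+923²) = √851945 ≈ 923.01, ∠ = arctan(923/4) ≈ 89.75°
pole (s+8): 8 + j923 → |·| = √(8²+923²) = √851993 ≈ 923.03, ∠ = arctan(923/8) ≈ 89.50°
|T| = 10 · 8.8392e+05 / 8.5197e+05 ≈ 10.375

10.4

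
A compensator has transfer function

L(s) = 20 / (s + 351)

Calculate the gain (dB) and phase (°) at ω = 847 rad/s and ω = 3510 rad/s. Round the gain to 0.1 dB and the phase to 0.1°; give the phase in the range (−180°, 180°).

Substitute s = j847:
Numerator: 20 = 20 + j0
Denominator: (j847) + 351 = 351 + j847
|N| = √(20² + 0²) ≈ 20, ∠N ≈ 0.00°
|D| = √(351² + 847²) ≈ 916.85, ∠D ≈ 67.49°
|L| = 20 / 916.85 ≈ 0.021814
Gain = 20 log₁₀(0.021814) ≈ -33.23 dB
∠L = 0.00° − 67.49° = -67.49°

Substitute s = j3510:
Numerator: 20 = 20 + j0
Denominator: (j3510) + 351 = 351 + j3510
|N| = √(20² + 0²) ≈ 20, ∠N ≈ 0.00°
|D| = √(351² + 3510²) ≈ 3527.5, ∠D ≈ 84.29°
|L| = 20 / 3527.5 ≈ 0.0056697
Gain = 20 log₁₀(0.0056697) ≈ -44.93 dB
∠L = 0.00° − 84.29° = -84.29°

ω = 847: -33.2 dB, -67.5°; ω = 3510: -44.9 dB, -84.3°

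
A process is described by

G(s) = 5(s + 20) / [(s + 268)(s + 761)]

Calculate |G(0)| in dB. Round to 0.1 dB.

G(0) = 5·20 / (268·761) ≈ 0.00049032
20 log₁₀(0.00049032) ≈ -66.19 dB

-66.2 dB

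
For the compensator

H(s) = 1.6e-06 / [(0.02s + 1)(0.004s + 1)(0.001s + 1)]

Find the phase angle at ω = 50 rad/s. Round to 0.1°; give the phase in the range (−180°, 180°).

-59.2°

At ω = 50 rad/s:
pole (1 + j50·0.02) = 1 + j1 → |·| ≈ 1.4142, ∠ ≈ 45.00°
pole (1 + j50·0.004) = 1 + j0.2 → |·| ≈ 1.0198, ∠ ≈ 11.31°
pole (1 + j50·0.001) = 1 + j0.05 → |·| ≈ 1.0012, ∠ ≈ 2.86°
∠H = (0°) − (45.00° + 11.31° + 2.86°) = -59.17°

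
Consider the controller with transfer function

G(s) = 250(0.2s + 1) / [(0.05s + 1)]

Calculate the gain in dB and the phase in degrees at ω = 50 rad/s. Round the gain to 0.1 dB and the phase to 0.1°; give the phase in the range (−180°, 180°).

At ω = 50 rad/s:
zero (1 + j50·0.2) = 1 + j10 → |·| ≈ 10.05, ∠ ≈ 84.29°
pole (1 + j50·0.05) = 1 + j2.5 → |·| ≈ 2.6926, ∠ ≈ 68.20°
|G| = 250 · 10.05 / (2.6926) ≈ 933.11
Gain = 20 log₁₀(933.11) ≈ 59.40 dB
∠G = (84.29°) − (68.20°) = 16.09°

59.4 dB, 16.1°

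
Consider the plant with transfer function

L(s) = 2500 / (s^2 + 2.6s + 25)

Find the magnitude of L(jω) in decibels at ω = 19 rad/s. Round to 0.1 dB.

At s = jω = j19:
quadratic: (j19)² + 2.6·j19 + 25 = -336 + j49.4 → |·| ≈ 339.61, ∠ ≈ 171.64°
|L| = 2500 / 339.61 ≈ 7.3614
Gain = 20 log₁₀(7.3614) ≈ 17.34 dB

17.3 dB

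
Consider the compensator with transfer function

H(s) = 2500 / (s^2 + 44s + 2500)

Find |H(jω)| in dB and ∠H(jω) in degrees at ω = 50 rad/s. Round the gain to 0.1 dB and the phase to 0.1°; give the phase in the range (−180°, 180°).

At s = jω = j50:
quadratic: (j50)² + 44·j50 + 2500 = 0 + j2200 → |·| ≈ 2200, ∠ ≈ 90.00°
|H| = 2500 / 2200 ≈ 1.1364
Gain = 20 log₁₀(1.1364) ≈ 1.11 dB
∠H = 0.00° − 90.00° = -90.00°

1.1 dB, -90.0°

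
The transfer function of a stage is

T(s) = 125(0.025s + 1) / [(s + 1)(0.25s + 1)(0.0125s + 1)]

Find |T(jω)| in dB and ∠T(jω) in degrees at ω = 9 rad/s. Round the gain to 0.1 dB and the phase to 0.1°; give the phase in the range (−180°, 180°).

At ω = 9 rad/s:
zero (1 + j9·0.025) = 1 + j0.225 → |·| ≈ 1.025, ∠ ≈ 12.68°
pole (1 + j9·1) = 1 + j9 → |·| ≈ 9.0554, ∠ ≈ 83.66°
pole (1 + j9·0.25) = 1 + j2.25 → |·| ≈ 2.4622, ∠ ≈ 66.04°
pole (1 + j9·0.0125) = 1 + j0.1125 → |·| ≈ 1.0063, ∠ ≈ 6.42°
|T| = 125 · 1.025 / (9.0554 · 2.4622 · 1.0063) ≈ 5.7105
Gain = 20 log₁₀(5.7105) ≈ 15.13 dB
∠T = (12.68°) − (83.66° + 66.04° + 6.42°) = -143.44°

15.1 dB, -143.4°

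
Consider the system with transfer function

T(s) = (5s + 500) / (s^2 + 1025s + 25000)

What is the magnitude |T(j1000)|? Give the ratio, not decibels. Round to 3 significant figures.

0.00355

Substitute s = j1000:
Numerator: 5(j1000) + 500 = 500 + j5000
Denominator: (j1000)^2 + 1025(j1000) + 25000 = -975000 + j1025000
|N| = √(500² + 5000²) ≈ 5024.9, ∠N ≈ 84.29°
|D| = √(975000² + 1025000²) ≈ 1.4147e+06, ∠D ≈ 133.57°
|T| = 5024.9 / 1.4147e+06 ≈ 0.0035519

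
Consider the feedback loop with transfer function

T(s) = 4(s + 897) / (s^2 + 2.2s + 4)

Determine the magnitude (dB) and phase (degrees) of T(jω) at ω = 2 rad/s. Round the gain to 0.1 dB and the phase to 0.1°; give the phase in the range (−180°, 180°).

58.2 dB, -89.9°

At s = jω = j2:
zero (s+897): 897 + j2 → |·| = √(897²+2²) = √804613 ≈ 897, ∠ = arctan(2/897) ≈ 0.13°
quadratic: (j2)² + 2.2·j2 + 4 = 0 + j4.4 → |·| ≈ 4.4, ∠ ≈ 90.00°
|T| = 4 · 897 / 4.4 ≈ 815.45
Gain = 20 log₁₀(815.45) ≈ 58.23 dB
∠T = 0.13° − 90.00° = -89.87°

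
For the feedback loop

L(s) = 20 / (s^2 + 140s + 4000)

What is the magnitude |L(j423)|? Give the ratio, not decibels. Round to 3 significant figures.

0.000108

Substitute s = j423:
Numerator: 20 = 20 + j0
Denominator: (j423)^2 + 140(j423) + 4000 = -174929 + j59220
|N| = √(20² + 0²) ≈ 20, ∠N ≈ 0.00°
|D| = √(174929² + 59220²) ≈ 1.8468e+05, ∠D ≈ 161.30°
|L| = 20 / 1.8468e+05 ≈ 0.0001083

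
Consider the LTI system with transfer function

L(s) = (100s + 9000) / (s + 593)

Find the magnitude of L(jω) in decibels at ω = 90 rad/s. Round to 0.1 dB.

26.5 dB

Substitute s = j90:
Numerator: 100(j90) + 9000 = 9000 + j9000
Denominator: (j90) + 593 = 593 + j90
|N| = √(9000² + 9000²) ≈ 12728, ∠N ≈ 45.00°
|D| = √(593² + 90²) ≈ 599.79, ∠D ≈ 8.63°
|L| = 12728 / 599.79 ≈ 21.221
Gain = 20 log₁₀(21.221) ≈ 26.54 dB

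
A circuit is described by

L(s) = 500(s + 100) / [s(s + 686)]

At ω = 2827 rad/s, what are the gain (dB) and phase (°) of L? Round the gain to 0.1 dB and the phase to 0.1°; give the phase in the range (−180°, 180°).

At s = jω = j2827:
zero (s+100): 100 + j2827 → |·| = √(100²+2827²) = √8001929 ≈ 2828.8, ∠ = arctan(2827/100) ≈ 87.97°
pole (s+686): 686 + j2827 → |·| = √(686²+2827²) = √8462525 ≈ 2909, ∠ = arctan(2827/686) ≈ 76.36°
pole at origin: |s| = 2827, ∠ = 90.00° (in denominator)
|L| = 500 · 2828.8 / 8.2237e+06 ≈ 0.17199
Gain = 20 log₁₀(0.17199) ≈ -15.29 dB
∠L = 87.97° − 166.36° = -78.39°

-15.3 dB, -78.4°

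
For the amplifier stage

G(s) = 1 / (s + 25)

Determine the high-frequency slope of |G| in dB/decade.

Each pole contributes −20 dB/decade at high frequency; each zero contributes +20 dB/decade.
Net: 0 zero(s) − 1 pole(s) → -20 dB/decade.

-20 dB/decade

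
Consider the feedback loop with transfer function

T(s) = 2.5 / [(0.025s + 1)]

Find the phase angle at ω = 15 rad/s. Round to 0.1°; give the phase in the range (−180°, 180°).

At ω = 15 rad/s:
pole (1 + j15·0.025) = 1 + j0.375 → |·| ≈ 1.068, ∠ ≈ 20.56°
∠T = (0°) − (20.56°) = -20.56°

-20.6°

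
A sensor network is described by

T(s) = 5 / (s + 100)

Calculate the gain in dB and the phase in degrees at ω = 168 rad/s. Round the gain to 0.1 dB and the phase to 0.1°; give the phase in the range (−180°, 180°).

-31.8 dB, -59.2°

At s = jω = j168:
pole (s+100): 100 + j168 → |·| = √(100²+168²) = √38224 ≈ 195.51, ∠ = arctan(168/100) ≈ 59.24°
|T| = 5 / 195.51 ≈ 0.025574
Gain = 20 log₁₀(0.025574) ≈ -31.84 dB
∠T = 0.00° − 59.24° = -59.24°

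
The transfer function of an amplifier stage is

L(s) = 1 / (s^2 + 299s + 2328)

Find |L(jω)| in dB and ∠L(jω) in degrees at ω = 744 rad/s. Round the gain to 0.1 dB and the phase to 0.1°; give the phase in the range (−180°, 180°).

-115.5 dB, -158.0°

Substitute s = j744:
Numerator: 1 = 1 + j0
Denominator: (j744)^2 + 299(j744) + 2328 = -551208 + j222456
|N| = √(1² + 0²) ≈ 1, ∠N ≈ 0.00°
|D| = √(551208² + 222456²) ≈ 5.944e+05, ∠D ≈ 158.02°
|L| = 1 / 5.944e+05 ≈ 1.6824e-06
Gain = 20 log₁₀(1.6824e-06) ≈ -115.48 dB
∠L = 0.00° − 158.02° = -158.02°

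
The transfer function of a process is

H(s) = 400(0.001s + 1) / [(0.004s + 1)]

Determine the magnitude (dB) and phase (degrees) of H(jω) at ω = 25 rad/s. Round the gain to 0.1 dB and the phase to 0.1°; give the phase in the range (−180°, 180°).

52.0 dB, -4.3°

At ω = 25 rad/s:
zero (1 + j25·0.001) = 1 + j0.025 → |·| ≈ 1.0003, ∠ ≈ 1.43°
pole (1 + j25·0.004) = 1 + j0.1 → |·| ≈ 1.005, ∠ ≈ 5.71°
|H| = 400 · 1.0003 / (1.005) ≈ 398.13
Gain = 20 log₁₀(398.13) ≈ 52.00 dB
∠H = (1.43°) − (5.71°) = -4.28°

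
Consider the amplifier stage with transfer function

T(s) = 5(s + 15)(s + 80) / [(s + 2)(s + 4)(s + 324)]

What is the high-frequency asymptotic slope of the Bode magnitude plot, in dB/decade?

Each pole contributes −20 dB/decade at high frequency; each zero contributes +20 dB/decade.
Net: 2 zero(s) − 3 pole(s) → -20 dB/decade.

-20 dB/decade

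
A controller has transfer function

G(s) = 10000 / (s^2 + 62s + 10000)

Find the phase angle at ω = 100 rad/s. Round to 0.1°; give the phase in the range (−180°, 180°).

-90.0°

At s = jω = j100:
quadratic: (j100)² + 62·j100 + 10000 = 0 + j6200 → |·| ≈ 6200, ∠ ≈ 90.00°
∠G = 0.00° − 90.00° = -90.00°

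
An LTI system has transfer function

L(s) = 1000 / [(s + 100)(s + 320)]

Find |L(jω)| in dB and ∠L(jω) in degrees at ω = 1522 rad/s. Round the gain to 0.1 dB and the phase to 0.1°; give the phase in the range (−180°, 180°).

-67.5 dB, -164.4°

At s = jω = j1522:
pole (s+100): 100 + j1522 → |·| = √(100²+1522²) = √2326484 ≈ 1525.3, ∠ = arctan(1522/100) ≈ 86.24°
pole (s+320): 320 + j1522 → |·| = √(320²+1522²) = √2418884 ≈ 1555.3, ∠ = arctan(1522/320) ≈ 78.13°
|L| = 1000 / 2.3723e+06 ≈ 0.00042153
Gain = 20 log₁₀(0.00042153) ≈ -67.50 dB
∠L = 0.00° − 164.37° = -164.37°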